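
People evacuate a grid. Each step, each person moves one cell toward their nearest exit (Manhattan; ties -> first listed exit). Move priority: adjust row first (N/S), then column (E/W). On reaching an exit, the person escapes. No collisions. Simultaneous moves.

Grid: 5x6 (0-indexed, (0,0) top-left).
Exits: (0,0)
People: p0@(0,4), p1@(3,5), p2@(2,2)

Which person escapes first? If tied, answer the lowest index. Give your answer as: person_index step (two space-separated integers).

Step 1: p0:(0,4)->(0,3) | p1:(3,5)->(2,5) | p2:(2,2)->(1,2)
Step 2: p0:(0,3)->(0,2) | p1:(2,5)->(1,5) | p2:(1,2)->(0,2)
Step 3: p0:(0,2)->(0,1) | p1:(1,5)->(0,5) | p2:(0,2)->(0,1)
Step 4: p0:(0,1)->(0,0)->EXIT | p1:(0,5)->(0,4) | p2:(0,1)->(0,0)->EXIT
Step 5: p0:escaped | p1:(0,4)->(0,3) | p2:escaped
Step 6: p0:escaped | p1:(0,3)->(0,2) | p2:escaped
Step 7: p0:escaped | p1:(0,2)->(0,1) | p2:escaped
Step 8: p0:escaped | p1:(0,1)->(0,0)->EXIT | p2:escaped
Exit steps: [4, 8, 4]
First to escape: p0 at step 4

Answer: 0 4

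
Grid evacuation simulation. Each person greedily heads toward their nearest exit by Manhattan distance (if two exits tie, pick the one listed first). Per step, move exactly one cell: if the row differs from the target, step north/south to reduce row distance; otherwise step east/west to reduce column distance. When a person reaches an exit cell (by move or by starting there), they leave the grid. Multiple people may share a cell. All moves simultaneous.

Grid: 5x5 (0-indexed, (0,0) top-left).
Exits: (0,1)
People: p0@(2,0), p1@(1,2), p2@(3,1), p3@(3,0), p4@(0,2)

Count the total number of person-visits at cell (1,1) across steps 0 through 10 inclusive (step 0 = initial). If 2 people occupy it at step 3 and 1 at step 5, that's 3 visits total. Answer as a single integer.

Answer: 1

Derivation:
Step 0: p0@(2,0) p1@(1,2) p2@(3,1) p3@(3,0) p4@(0,2) -> at (1,1): 0 [-], cum=0
Step 1: p0@(1,0) p1@(0,2) p2@(2,1) p3@(2,0) p4@ESC -> at (1,1): 0 [-], cum=0
Step 2: p0@(0,0) p1@ESC p2@(1,1) p3@(1,0) p4@ESC -> at (1,1): 1 [p2], cum=1
Step 3: p0@ESC p1@ESC p2@ESC p3@(0,0) p4@ESC -> at (1,1): 0 [-], cum=1
Step 4: p0@ESC p1@ESC p2@ESC p3@ESC p4@ESC -> at (1,1): 0 [-], cum=1
Total visits = 1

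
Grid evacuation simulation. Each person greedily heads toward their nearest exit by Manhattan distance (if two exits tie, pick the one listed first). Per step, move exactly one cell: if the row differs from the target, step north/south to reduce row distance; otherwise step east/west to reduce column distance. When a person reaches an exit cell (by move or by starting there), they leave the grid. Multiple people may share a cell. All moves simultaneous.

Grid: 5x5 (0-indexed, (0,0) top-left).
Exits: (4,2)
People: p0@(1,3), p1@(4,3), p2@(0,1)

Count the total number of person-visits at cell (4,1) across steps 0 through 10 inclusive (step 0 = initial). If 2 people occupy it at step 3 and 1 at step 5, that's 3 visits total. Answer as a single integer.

Step 0: p0@(1,3) p1@(4,3) p2@(0,1) -> at (4,1): 0 [-], cum=0
Step 1: p0@(2,3) p1@ESC p2@(1,1) -> at (4,1): 0 [-], cum=0
Step 2: p0@(3,3) p1@ESC p2@(2,1) -> at (4,1): 0 [-], cum=0
Step 3: p0@(4,3) p1@ESC p2@(3,1) -> at (4,1): 0 [-], cum=0
Step 4: p0@ESC p1@ESC p2@(4,1) -> at (4,1): 1 [p2], cum=1
Step 5: p0@ESC p1@ESC p2@ESC -> at (4,1): 0 [-], cum=1
Total visits = 1

Answer: 1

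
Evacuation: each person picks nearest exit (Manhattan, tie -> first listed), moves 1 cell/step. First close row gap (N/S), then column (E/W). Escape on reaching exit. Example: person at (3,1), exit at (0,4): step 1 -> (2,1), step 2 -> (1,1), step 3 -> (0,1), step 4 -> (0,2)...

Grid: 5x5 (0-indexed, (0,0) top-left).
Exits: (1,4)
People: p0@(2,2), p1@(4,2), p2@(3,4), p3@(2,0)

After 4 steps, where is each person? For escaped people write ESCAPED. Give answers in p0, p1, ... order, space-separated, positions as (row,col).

Step 1: p0:(2,2)->(1,2) | p1:(4,2)->(3,2) | p2:(3,4)->(2,4) | p3:(2,0)->(1,0)
Step 2: p0:(1,2)->(1,3) | p1:(3,2)->(2,2) | p2:(2,4)->(1,4)->EXIT | p3:(1,0)->(1,1)
Step 3: p0:(1,3)->(1,4)->EXIT | p1:(2,2)->(1,2) | p2:escaped | p3:(1,1)->(1,2)
Step 4: p0:escaped | p1:(1,2)->(1,3) | p2:escaped | p3:(1,2)->(1,3)

ESCAPED (1,3) ESCAPED (1,3)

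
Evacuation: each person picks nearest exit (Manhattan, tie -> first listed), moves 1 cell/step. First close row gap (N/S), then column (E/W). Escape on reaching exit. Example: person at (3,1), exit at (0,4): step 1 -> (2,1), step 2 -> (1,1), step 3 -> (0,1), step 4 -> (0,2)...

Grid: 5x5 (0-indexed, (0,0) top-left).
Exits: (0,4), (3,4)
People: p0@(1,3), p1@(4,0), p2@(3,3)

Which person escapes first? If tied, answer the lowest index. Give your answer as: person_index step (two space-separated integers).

Step 1: p0:(1,3)->(0,3) | p1:(4,0)->(3,0) | p2:(3,3)->(3,4)->EXIT
Step 2: p0:(0,3)->(0,4)->EXIT | p1:(3,0)->(3,1) | p2:escaped
Step 3: p0:escaped | p1:(3,1)->(3,2) | p2:escaped
Step 4: p0:escaped | p1:(3,2)->(3,3) | p2:escaped
Step 5: p0:escaped | p1:(3,3)->(3,4)->EXIT | p2:escaped
Exit steps: [2, 5, 1]
First to escape: p2 at step 1

Answer: 2 1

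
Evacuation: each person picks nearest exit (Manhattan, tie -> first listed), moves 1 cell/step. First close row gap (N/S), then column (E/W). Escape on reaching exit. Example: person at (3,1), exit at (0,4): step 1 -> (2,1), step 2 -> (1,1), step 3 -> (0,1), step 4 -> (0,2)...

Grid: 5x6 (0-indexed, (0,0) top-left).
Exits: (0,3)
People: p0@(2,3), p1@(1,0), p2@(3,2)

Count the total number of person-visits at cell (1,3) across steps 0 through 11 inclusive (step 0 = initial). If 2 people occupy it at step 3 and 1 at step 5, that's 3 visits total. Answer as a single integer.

Answer: 1

Derivation:
Step 0: p0@(2,3) p1@(1,0) p2@(3,2) -> at (1,3): 0 [-], cum=0
Step 1: p0@(1,3) p1@(0,0) p2@(2,2) -> at (1,3): 1 [p0], cum=1
Step 2: p0@ESC p1@(0,1) p2@(1,2) -> at (1,3): 0 [-], cum=1
Step 3: p0@ESC p1@(0,2) p2@(0,2) -> at (1,3): 0 [-], cum=1
Step 4: p0@ESC p1@ESC p2@ESC -> at (1,3): 0 [-], cum=1
Total visits = 1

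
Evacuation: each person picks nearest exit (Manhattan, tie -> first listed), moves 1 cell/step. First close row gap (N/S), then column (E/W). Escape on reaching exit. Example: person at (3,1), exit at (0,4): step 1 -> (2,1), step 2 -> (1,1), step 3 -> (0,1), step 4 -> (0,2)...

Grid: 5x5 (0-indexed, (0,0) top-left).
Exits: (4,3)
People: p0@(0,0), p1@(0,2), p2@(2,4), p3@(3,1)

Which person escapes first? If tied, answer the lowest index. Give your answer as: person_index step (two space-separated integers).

Answer: 2 3

Derivation:
Step 1: p0:(0,0)->(1,0) | p1:(0,2)->(1,2) | p2:(2,4)->(3,4) | p3:(3,1)->(4,1)
Step 2: p0:(1,0)->(2,0) | p1:(1,2)->(2,2) | p2:(3,4)->(4,4) | p3:(4,1)->(4,2)
Step 3: p0:(2,0)->(3,0) | p1:(2,2)->(3,2) | p2:(4,4)->(4,3)->EXIT | p3:(4,2)->(4,3)->EXIT
Step 4: p0:(3,0)->(4,0) | p1:(3,2)->(4,2) | p2:escaped | p3:escaped
Step 5: p0:(4,0)->(4,1) | p1:(4,2)->(4,3)->EXIT | p2:escaped | p3:escaped
Step 6: p0:(4,1)->(4,2) | p1:escaped | p2:escaped | p3:escaped
Step 7: p0:(4,2)->(4,3)->EXIT | p1:escaped | p2:escaped | p3:escaped
Exit steps: [7, 5, 3, 3]
First to escape: p2 at step 3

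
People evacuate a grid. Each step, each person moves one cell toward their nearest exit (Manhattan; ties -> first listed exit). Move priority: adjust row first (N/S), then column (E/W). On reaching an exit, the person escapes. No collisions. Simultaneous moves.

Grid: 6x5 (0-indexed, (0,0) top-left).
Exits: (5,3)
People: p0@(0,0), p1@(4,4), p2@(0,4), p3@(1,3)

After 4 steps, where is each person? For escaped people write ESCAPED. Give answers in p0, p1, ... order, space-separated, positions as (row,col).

Step 1: p0:(0,0)->(1,0) | p1:(4,4)->(5,4) | p2:(0,4)->(1,4) | p3:(1,3)->(2,3)
Step 2: p0:(1,0)->(2,0) | p1:(5,4)->(5,3)->EXIT | p2:(1,4)->(2,4) | p3:(2,3)->(3,3)
Step 3: p0:(2,0)->(3,0) | p1:escaped | p2:(2,4)->(3,4) | p3:(3,3)->(4,3)
Step 4: p0:(3,0)->(4,0) | p1:escaped | p2:(3,4)->(4,4) | p3:(4,3)->(5,3)->EXIT

(4,0) ESCAPED (4,4) ESCAPED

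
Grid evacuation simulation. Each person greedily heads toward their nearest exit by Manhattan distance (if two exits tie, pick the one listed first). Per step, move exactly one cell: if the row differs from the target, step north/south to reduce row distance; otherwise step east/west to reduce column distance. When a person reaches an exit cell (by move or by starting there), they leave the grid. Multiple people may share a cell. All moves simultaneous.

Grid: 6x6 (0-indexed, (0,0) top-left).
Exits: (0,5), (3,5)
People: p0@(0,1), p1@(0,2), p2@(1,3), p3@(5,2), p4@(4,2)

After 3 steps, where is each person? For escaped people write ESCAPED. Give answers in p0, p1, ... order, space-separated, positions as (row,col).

Step 1: p0:(0,1)->(0,2) | p1:(0,2)->(0,3) | p2:(1,3)->(0,3) | p3:(5,2)->(4,2) | p4:(4,2)->(3,2)
Step 2: p0:(0,2)->(0,3) | p1:(0,3)->(0,4) | p2:(0,3)->(0,4) | p3:(4,2)->(3,2) | p4:(3,2)->(3,3)
Step 3: p0:(0,3)->(0,4) | p1:(0,4)->(0,5)->EXIT | p2:(0,4)->(0,5)->EXIT | p3:(3,2)->(3,3) | p4:(3,3)->(3,4)

(0,4) ESCAPED ESCAPED (3,3) (3,4)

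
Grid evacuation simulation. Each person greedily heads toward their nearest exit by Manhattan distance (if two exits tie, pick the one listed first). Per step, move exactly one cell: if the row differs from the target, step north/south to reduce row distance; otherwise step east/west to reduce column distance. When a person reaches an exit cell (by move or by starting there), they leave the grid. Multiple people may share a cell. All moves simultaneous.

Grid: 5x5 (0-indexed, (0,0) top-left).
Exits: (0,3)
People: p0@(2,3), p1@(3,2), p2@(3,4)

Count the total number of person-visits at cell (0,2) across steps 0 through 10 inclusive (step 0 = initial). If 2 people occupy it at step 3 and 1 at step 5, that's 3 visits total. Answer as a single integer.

Answer: 1

Derivation:
Step 0: p0@(2,3) p1@(3,2) p2@(3,4) -> at (0,2): 0 [-], cum=0
Step 1: p0@(1,3) p1@(2,2) p2@(2,4) -> at (0,2): 0 [-], cum=0
Step 2: p0@ESC p1@(1,2) p2@(1,4) -> at (0,2): 0 [-], cum=0
Step 3: p0@ESC p1@(0,2) p2@(0,4) -> at (0,2): 1 [p1], cum=1
Step 4: p0@ESC p1@ESC p2@ESC -> at (0,2): 0 [-], cum=1
Total visits = 1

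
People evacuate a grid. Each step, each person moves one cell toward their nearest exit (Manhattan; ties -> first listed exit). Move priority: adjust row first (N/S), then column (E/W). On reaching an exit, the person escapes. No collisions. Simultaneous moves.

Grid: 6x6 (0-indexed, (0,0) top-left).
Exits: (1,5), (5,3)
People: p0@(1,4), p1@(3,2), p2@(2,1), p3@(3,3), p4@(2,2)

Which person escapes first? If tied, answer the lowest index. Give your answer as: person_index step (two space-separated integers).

Step 1: p0:(1,4)->(1,5)->EXIT | p1:(3,2)->(4,2) | p2:(2,1)->(1,1) | p3:(3,3)->(4,3) | p4:(2,2)->(1,2)
Step 2: p0:escaped | p1:(4,2)->(5,2) | p2:(1,1)->(1,2) | p3:(4,3)->(5,3)->EXIT | p4:(1,2)->(1,3)
Step 3: p0:escaped | p1:(5,2)->(5,3)->EXIT | p2:(1,2)->(1,3) | p3:escaped | p4:(1,3)->(1,4)
Step 4: p0:escaped | p1:escaped | p2:(1,3)->(1,4) | p3:escaped | p4:(1,4)->(1,5)->EXIT
Step 5: p0:escaped | p1:escaped | p2:(1,4)->(1,5)->EXIT | p3:escaped | p4:escaped
Exit steps: [1, 3, 5, 2, 4]
First to escape: p0 at step 1

Answer: 0 1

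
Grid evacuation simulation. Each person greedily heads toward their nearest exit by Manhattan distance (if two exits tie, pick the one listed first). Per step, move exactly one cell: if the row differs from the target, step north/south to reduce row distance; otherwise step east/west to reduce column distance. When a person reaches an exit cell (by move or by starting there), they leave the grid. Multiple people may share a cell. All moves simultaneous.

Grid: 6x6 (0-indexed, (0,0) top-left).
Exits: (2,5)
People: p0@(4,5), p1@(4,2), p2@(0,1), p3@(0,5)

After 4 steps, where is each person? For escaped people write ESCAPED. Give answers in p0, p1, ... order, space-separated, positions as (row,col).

Step 1: p0:(4,5)->(3,5) | p1:(4,2)->(3,2) | p2:(0,1)->(1,1) | p3:(0,5)->(1,5)
Step 2: p0:(3,5)->(2,5)->EXIT | p1:(3,2)->(2,2) | p2:(1,1)->(2,1) | p3:(1,5)->(2,5)->EXIT
Step 3: p0:escaped | p1:(2,2)->(2,3) | p2:(2,1)->(2,2) | p3:escaped
Step 4: p0:escaped | p1:(2,3)->(2,4) | p2:(2,2)->(2,3) | p3:escaped

ESCAPED (2,4) (2,3) ESCAPED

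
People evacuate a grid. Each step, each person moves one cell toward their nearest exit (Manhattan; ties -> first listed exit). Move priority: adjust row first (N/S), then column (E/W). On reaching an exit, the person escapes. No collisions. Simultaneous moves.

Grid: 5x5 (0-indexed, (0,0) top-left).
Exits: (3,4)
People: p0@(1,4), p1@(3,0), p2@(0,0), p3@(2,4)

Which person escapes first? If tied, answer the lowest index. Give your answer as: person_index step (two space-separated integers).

Answer: 3 1

Derivation:
Step 1: p0:(1,4)->(2,4) | p1:(3,0)->(3,1) | p2:(0,0)->(1,0) | p3:(2,4)->(3,4)->EXIT
Step 2: p0:(2,4)->(3,4)->EXIT | p1:(3,1)->(3,2) | p2:(1,0)->(2,0) | p3:escaped
Step 3: p0:escaped | p1:(3,2)->(3,3) | p2:(2,0)->(3,0) | p3:escaped
Step 4: p0:escaped | p1:(3,3)->(3,4)->EXIT | p2:(3,0)->(3,1) | p3:escaped
Step 5: p0:escaped | p1:escaped | p2:(3,1)->(3,2) | p3:escaped
Step 6: p0:escaped | p1:escaped | p2:(3,2)->(3,3) | p3:escaped
Step 7: p0:escaped | p1:escaped | p2:(3,3)->(3,4)->EXIT | p3:escaped
Exit steps: [2, 4, 7, 1]
First to escape: p3 at step 1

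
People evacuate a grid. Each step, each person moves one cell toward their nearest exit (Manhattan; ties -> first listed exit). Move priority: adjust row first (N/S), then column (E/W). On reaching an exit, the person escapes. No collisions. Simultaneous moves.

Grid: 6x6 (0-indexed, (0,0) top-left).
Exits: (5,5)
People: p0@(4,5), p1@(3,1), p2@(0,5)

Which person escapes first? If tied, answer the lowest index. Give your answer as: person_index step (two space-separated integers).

Step 1: p0:(4,5)->(5,5)->EXIT | p1:(3,1)->(4,1) | p2:(0,5)->(1,5)
Step 2: p0:escaped | p1:(4,1)->(5,1) | p2:(1,5)->(2,5)
Step 3: p0:escaped | p1:(5,1)->(5,2) | p2:(2,5)->(3,5)
Step 4: p0:escaped | p1:(5,2)->(5,3) | p2:(3,5)->(4,5)
Step 5: p0:escaped | p1:(5,3)->(5,4) | p2:(4,5)->(5,5)->EXIT
Step 6: p0:escaped | p1:(5,4)->(5,5)->EXIT | p2:escaped
Exit steps: [1, 6, 5]
First to escape: p0 at step 1

Answer: 0 1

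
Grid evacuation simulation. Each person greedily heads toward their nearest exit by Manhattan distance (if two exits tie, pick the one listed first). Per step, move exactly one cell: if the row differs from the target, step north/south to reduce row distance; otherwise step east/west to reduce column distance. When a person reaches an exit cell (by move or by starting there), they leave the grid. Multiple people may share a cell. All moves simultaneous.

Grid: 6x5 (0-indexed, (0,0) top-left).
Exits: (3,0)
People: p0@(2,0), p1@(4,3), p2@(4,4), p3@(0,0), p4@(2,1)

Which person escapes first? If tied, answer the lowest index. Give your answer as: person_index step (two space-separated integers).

Step 1: p0:(2,0)->(3,0)->EXIT | p1:(4,3)->(3,3) | p2:(4,4)->(3,4) | p3:(0,0)->(1,0) | p4:(2,1)->(3,1)
Step 2: p0:escaped | p1:(3,3)->(3,2) | p2:(3,4)->(3,3) | p3:(1,0)->(2,0) | p4:(3,1)->(3,0)->EXIT
Step 3: p0:escaped | p1:(3,2)->(3,1) | p2:(3,3)->(3,2) | p3:(2,0)->(3,0)->EXIT | p4:escaped
Step 4: p0:escaped | p1:(3,1)->(3,0)->EXIT | p2:(3,2)->(3,1) | p3:escaped | p4:escaped
Step 5: p0:escaped | p1:escaped | p2:(3,1)->(3,0)->EXIT | p3:escaped | p4:escaped
Exit steps: [1, 4, 5, 3, 2]
First to escape: p0 at step 1

Answer: 0 1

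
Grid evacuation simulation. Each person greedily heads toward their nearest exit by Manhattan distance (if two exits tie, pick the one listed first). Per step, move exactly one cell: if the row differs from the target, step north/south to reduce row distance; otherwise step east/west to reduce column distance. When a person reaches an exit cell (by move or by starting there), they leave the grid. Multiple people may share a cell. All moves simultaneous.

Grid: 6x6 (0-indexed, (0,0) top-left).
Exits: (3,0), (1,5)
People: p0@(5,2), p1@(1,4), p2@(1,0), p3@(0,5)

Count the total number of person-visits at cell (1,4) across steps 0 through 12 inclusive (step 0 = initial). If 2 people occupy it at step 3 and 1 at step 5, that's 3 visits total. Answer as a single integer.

Step 0: p0@(5,2) p1@(1,4) p2@(1,0) p3@(0,5) -> at (1,4): 1 [p1], cum=1
Step 1: p0@(4,2) p1@ESC p2@(2,0) p3@ESC -> at (1,4): 0 [-], cum=1
Step 2: p0@(3,2) p1@ESC p2@ESC p3@ESC -> at (1,4): 0 [-], cum=1
Step 3: p0@(3,1) p1@ESC p2@ESC p3@ESC -> at (1,4): 0 [-], cum=1
Step 4: p0@ESC p1@ESC p2@ESC p3@ESC -> at (1,4): 0 [-], cum=1
Total visits = 1

Answer: 1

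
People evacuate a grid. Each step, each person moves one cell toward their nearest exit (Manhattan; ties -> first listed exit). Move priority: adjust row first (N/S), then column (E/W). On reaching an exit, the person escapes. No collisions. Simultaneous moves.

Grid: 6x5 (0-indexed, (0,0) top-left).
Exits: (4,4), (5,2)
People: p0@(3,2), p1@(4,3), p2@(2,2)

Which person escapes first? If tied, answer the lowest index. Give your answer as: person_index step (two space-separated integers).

Step 1: p0:(3,2)->(4,2) | p1:(4,3)->(4,4)->EXIT | p2:(2,2)->(3,2)
Step 2: p0:(4,2)->(5,2)->EXIT | p1:escaped | p2:(3,2)->(4,2)
Step 3: p0:escaped | p1:escaped | p2:(4,2)->(5,2)->EXIT
Exit steps: [2, 1, 3]
First to escape: p1 at step 1

Answer: 1 1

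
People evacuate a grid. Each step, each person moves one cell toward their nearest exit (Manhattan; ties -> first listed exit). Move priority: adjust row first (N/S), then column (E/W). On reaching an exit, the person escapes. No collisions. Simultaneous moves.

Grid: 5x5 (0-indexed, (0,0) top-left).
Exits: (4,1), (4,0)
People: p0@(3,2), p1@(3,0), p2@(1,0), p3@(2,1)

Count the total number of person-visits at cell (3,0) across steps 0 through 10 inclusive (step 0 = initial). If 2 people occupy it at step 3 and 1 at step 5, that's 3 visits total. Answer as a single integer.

Step 0: p0@(3,2) p1@(3,0) p2@(1,0) p3@(2,1) -> at (3,0): 1 [p1], cum=1
Step 1: p0@(4,2) p1@ESC p2@(2,0) p3@(3,1) -> at (3,0): 0 [-], cum=1
Step 2: p0@ESC p1@ESC p2@(3,0) p3@ESC -> at (3,0): 1 [p2], cum=2
Step 3: p0@ESC p1@ESC p2@ESC p3@ESC -> at (3,0): 0 [-], cum=2
Total visits = 2

Answer: 2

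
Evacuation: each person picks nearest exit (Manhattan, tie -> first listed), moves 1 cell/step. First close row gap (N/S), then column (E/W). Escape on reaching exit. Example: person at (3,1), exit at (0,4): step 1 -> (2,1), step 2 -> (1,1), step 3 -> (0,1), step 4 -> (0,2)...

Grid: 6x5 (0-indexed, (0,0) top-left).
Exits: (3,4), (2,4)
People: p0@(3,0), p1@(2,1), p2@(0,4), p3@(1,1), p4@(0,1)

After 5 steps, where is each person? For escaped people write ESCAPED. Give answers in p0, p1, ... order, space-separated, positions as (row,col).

Step 1: p0:(3,0)->(3,1) | p1:(2,1)->(2,2) | p2:(0,4)->(1,4) | p3:(1,1)->(2,1) | p4:(0,1)->(1,1)
Step 2: p0:(3,1)->(3,2) | p1:(2,2)->(2,3) | p2:(1,4)->(2,4)->EXIT | p3:(2,1)->(2,2) | p4:(1,1)->(2,1)
Step 3: p0:(3,2)->(3,3) | p1:(2,3)->(2,4)->EXIT | p2:escaped | p3:(2,2)->(2,3) | p4:(2,1)->(2,2)
Step 4: p0:(3,3)->(3,4)->EXIT | p1:escaped | p2:escaped | p3:(2,3)->(2,4)->EXIT | p4:(2,2)->(2,3)
Step 5: p0:escaped | p1:escaped | p2:escaped | p3:escaped | p4:(2,3)->(2,4)->EXIT

ESCAPED ESCAPED ESCAPED ESCAPED ESCAPED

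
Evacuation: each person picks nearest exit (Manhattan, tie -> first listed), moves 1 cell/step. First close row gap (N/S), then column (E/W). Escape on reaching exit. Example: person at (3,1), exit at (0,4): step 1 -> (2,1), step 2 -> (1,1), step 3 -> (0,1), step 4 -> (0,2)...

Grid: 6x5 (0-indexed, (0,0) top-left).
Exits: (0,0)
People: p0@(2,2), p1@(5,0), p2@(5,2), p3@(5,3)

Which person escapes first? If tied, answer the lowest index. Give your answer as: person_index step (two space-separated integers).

Step 1: p0:(2,2)->(1,2) | p1:(5,0)->(4,0) | p2:(5,2)->(4,2) | p3:(5,3)->(4,3)
Step 2: p0:(1,2)->(0,2) | p1:(4,0)->(3,0) | p2:(4,2)->(3,2) | p3:(4,3)->(3,3)
Step 3: p0:(0,2)->(0,1) | p1:(3,0)->(2,0) | p2:(3,2)->(2,2) | p3:(3,3)->(2,3)
Step 4: p0:(0,1)->(0,0)->EXIT | p1:(2,0)->(1,0) | p2:(2,2)->(1,2) | p3:(2,3)->(1,3)
Step 5: p0:escaped | p1:(1,0)->(0,0)->EXIT | p2:(1,2)->(0,2) | p3:(1,3)->(0,3)
Step 6: p0:escaped | p1:escaped | p2:(0,2)->(0,1) | p3:(0,3)->(0,2)
Step 7: p0:escaped | p1:escaped | p2:(0,1)->(0,0)->EXIT | p3:(0,2)->(0,1)
Step 8: p0:escaped | p1:escaped | p2:escaped | p3:(0,1)->(0,0)->EXIT
Exit steps: [4, 5, 7, 8]
First to escape: p0 at step 4

Answer: 0 4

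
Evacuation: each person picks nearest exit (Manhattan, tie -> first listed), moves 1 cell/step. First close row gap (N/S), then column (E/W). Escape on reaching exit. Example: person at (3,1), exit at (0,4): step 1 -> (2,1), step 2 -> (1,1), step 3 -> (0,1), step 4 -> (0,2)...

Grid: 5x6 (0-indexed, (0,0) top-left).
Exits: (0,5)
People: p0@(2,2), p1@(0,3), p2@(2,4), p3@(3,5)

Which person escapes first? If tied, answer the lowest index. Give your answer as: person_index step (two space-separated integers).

Step 1: p0:(2,2)->(1,2) | p1:(0,3)->(0,4) | p2:(2,4)->(1,4) | p3:(3,5)->(2,5)
Step 2: p0:(1,2)->(0,2) | p1:(0,4)->(0,5)->EXIT | p2:(1,4)->(0,4) | p3:(2,5)->(1,5)
Step 3: p0:(0,2)->(0,3) | p1:escaped | p2:(0,4)->(0,5)->EXIT | p3:(1,5)->(0,5)->EXIT
Step 4: p0:(0,3)->(0,4) | p1:escaped | p2:escaped | p3:escaped
Step 5: p0:(0,4)->(0,5)->EXIT | p1:escaped | p2:escaped | p3:escaped
Exit steps: [5, 2, 3, 3]
First to escape: p1 at step 2

Answer: 1 2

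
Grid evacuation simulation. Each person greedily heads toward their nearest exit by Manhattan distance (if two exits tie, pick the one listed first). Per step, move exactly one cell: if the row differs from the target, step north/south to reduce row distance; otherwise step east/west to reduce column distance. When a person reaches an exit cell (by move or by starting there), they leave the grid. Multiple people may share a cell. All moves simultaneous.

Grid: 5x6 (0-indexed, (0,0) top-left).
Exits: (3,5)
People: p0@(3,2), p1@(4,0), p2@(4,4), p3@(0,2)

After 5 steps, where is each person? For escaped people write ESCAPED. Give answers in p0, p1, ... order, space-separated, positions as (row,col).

Step 1: p0:(3,2)->(3,3) | p1:(4,0)->(3,0) | p2:(4,4)->(3,4) | p3:(0,2)->(1,2)
Step 2: p0:(3,3)->(3,4) | p1:(3,0)->(3,1) | p2:(3,4)->(3,5)->EXIT | p3:(1,2)->(2,2)
Step 3: p0:(3,4)->(3,5)->EXIT | p1:(3,1)->(3,2) | p2:escaped | p3:(2,2)->(3,2)
Step 4: p0:escaped | p1:(3,2)->(3,3) | p2:escaped | p3:(3,2)->(3,3)
Step 5: p0:escaped | p1:(3,3)->(3,4) | p2:escaped | p3:(3,3)->(3,4)

ESCAPED (3,4) ESCAPED (3,4)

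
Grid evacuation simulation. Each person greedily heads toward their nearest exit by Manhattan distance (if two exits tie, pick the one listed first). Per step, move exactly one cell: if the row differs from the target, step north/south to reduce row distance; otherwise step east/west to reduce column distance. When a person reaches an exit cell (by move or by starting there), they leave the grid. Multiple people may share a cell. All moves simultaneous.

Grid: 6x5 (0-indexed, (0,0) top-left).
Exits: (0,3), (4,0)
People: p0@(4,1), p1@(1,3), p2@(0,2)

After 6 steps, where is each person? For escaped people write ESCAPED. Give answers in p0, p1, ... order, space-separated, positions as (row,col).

Step 1: p0:(4,1)->(4,0)->EXIT | p1:(1,3)->(0,3)->EXIT | p2:(0,2)->(0,3)->EXIT

ESCAPED ESCAPED ESCAPED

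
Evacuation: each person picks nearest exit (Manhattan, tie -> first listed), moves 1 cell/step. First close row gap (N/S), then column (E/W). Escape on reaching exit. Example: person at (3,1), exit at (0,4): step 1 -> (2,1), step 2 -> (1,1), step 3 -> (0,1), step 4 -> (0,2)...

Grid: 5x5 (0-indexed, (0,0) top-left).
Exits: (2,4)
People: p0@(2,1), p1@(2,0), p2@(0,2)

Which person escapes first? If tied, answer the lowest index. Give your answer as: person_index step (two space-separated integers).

Step 1: p0:(2,1)->(2,2) | p1:(2,0)->(2,1) | p2:(0,2)->(1,2)
Step 2: p0:(2,2)->(2,3) | p1:(2,1)->(2,2) | p2:(1,2)->(2,2)
Step 3: p0:(2,3)->(2,4)->EXIT | p1:(2,2)->(2,3) | p2:(2,2)->(2,3)
Step 4: p0:escaped | p1:(2,3)->(2,4)->EXIT | p2:(2,3)->(2,4)->EXIT
Exit steps: [3, 4, 4]
First to escape: p0 at step 3

Answer: 0 3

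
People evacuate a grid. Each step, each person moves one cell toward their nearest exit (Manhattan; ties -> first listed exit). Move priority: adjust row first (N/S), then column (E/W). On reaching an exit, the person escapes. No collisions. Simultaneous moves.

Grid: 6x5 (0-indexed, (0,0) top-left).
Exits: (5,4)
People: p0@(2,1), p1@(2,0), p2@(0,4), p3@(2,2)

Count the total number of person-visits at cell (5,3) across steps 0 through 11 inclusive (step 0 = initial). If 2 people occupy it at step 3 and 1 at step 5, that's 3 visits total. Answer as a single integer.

Step 0: p0@(2,1) p1@(2,0) p2@(0,4) p3@(2,2) -> at (5,3): 0 [-], cum=0
Step 1: p0@(3,1) p1@(3,0) p2@(1,4) p3@(3,2) -> at (5,3): 0 [-], cum=0
Step 2: p0@(4,1) p1@(4,0) p2@(2,4) p3@(4,2) -> at (5,3): 0 [-], cum=0
Step 3: p0@(5,1) p1@(5,0) p2@(3,4) p3@(5,2) -> at (5,3): 0 [-], cum=0
Step 4: p0@(5,2) p1@(5,1) p2@(4,4) p3@(5,3) -> at (5,3): 1 [p3], cum=1
Step 5: p0@(5,3) p1@(5,2) p2@ESC p3@ESC -> at (5,3): 1 [p0], cum=2
Step 6: p0@ESC p1@(5,3) p2@ESC p3@ESC -> at (5,3): 1 [p1], cum=3
Step 7: p0@ESC p1@ESC p2@ESC p3@ESC -> at (5,3): 0 [-], cum=3
Total visits = 3

Answer: 3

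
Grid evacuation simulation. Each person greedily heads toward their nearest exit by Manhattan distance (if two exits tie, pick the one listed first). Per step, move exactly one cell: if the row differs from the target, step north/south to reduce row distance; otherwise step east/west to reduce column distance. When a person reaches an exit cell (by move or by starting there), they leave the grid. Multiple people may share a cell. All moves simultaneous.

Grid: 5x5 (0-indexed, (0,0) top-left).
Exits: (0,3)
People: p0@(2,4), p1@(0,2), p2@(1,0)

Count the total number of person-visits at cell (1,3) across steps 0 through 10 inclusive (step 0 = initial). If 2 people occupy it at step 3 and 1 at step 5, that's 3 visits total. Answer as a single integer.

Answer: 0

Derivation:
Step 0: p0@(2,4) p1@(0,2) p2@(1,0) -> at (1,3): 0 [-], cum=0
Step 1: p0@(1,4) p1@ESC p2@(0,0) -> at (1,3): 0 [-], cum=0
Step 2: p0@(0,4) p1@ESC p2@(0,1) -> at (1,3): 0 [-], cum=0
Step 3: p0@ESC p1@ESC p2@(0,2) -> at (1,3): 0 [-], cum=0
Step 4: p0@ESC p1@ESC p2@ESC -> at (1,3): 0 [-], cum=0
Total visits = 0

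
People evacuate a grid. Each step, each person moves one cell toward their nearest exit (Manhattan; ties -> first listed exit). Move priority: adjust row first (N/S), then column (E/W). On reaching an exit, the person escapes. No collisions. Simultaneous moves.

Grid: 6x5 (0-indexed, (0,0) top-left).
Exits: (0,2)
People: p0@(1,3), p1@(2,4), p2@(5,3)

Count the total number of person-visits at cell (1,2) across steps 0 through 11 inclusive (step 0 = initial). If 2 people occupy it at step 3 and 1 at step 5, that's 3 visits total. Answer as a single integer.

Answer: 0

Derivation:
Step 0: p0@(1,3) p1@(2,4) p2@(5,3) -> at (1,2): 0 [-], cum=0
Step 1: p0@(0,3) p1@(1,4) p2@(4,3) -> at (1,2): 0 [-], cum=0
Step 2: p0@ESC p1@(0,4) p2@(3,3) -> at (1,2): 0 [-], cum=0
Step 3: p0@ESC p1@(0,3) p2@(2,3) -> at (1,2): 0 [-], cum=0
Step 4: p0@ESC p1@ESC p2@(1,3) -> at (1,2): 0 [-], cum=0
Step 5: p0@ESC p1@ESC p2@(0,3) -> at (1,2): 0 [-], cum=0
Step 6: p0@ESC p1@ESC p2@ESC -> at (1,2): 0 [-], cum=0
Total visits = 0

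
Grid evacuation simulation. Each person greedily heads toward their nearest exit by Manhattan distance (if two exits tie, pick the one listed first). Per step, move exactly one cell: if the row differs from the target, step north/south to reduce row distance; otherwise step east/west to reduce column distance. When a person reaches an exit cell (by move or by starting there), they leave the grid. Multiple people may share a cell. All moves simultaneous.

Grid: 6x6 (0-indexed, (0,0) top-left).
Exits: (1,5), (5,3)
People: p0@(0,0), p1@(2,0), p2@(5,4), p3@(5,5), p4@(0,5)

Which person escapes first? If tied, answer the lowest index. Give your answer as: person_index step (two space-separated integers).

Step 1: p0:(0,0)->(1,0) | p1:(2,0)->(1,0) | p2:(5,4)->(5,3)->EXIT | p3:(5,5)->(5,4) | p4:(0,5)->(1,5)->EXIT
Step 2: p0:(1,0)->(1,1) | p1:(1,0)->(1,1) | p2:escaped | p3:(5,4)->(5,3)->EXIT | p4:escaped
Step 3: p0:(1,1)->(1,2) | p1:(1,1)->(1,2) | p2:escaped | p3:escaped | p4:escaped
Step 4: p0:(1,2)->(1,3) | p1:(1,2)->(1,3) | p2:escaped | p3:escaped | p4:escaped
Step 5: p0:(1,3)->(1,4) | p1:(1,3)->(1,4) | p2:escaped | p3:escaped | p4:escaped
Step 6: p0:(1,4)->(1,5)->EXIT | p1:(1,4)->(1,5)->EXIT | p2:escaped | p3:escaped | p4:escaped
Exit steps: [6, 6, 1, 2, 1]
First to escape: p2 at step 1

Answer: 2 1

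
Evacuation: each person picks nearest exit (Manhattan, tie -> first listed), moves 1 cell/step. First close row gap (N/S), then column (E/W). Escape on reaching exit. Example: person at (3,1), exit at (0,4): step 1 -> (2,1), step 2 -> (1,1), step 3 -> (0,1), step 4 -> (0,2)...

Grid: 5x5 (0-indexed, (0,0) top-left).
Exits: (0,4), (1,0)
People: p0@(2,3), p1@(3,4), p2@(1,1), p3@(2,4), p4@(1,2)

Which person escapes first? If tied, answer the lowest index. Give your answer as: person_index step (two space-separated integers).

Step 1: p0:(2,3)->(1,3) | p1:(3,4)->(2,4) | p2:(1,1)->(1,0)->EXIT | p3:(2,4)->(1,4) | p4:(1,2)->(1,1)
Step 2: p0:(1,3)->(0,3) | p1:(2,4)->(1,4) | p2:escaped | p3:(1,4)->(0,4)->EXIT | p4:(1,1)->(1,0)->EXIT
Step 3: p0:(0,3)->(0,4)->EXIT | p1:(1,4)->(0,4)->EXIT | p2:escaped | p3:escaped | p4:escaped
Exit steps: [3, 3, 1, 2, 2]
First to escape: p2 at step 1

Answer: 2 1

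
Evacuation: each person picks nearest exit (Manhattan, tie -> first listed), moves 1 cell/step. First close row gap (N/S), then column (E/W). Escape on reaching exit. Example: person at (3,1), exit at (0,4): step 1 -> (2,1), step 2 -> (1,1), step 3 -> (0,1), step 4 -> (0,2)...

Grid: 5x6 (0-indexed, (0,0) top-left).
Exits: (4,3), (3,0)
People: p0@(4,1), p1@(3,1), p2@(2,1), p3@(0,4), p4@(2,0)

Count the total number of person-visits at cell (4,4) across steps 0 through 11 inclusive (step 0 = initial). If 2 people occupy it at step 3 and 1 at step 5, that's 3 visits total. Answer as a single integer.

Step 0: p0@(4,1) p1@(3,1) p2@(2,1) p3@(0,4) p4@(2,0) -> at (4,4): 0 [-], cum=0
Step 1: p0@(4,2) p1@ESC p2@(3,1) p3@(1,4) p4@ESC -> at (4,4): 0 [-], cum=0
Step 2: p0@ESC p1@ESC p2@ESC p3@(2,4) p4@ESC -> at (4,4): 0 [-], cum=0
Step 3: p0@ESC p1@ESC p2@ESC p3@(3,4) p4@ESC -> at (4,4): 0 [-], cum=0
Step 4: p0@ESC p1@ESC p2@ESC p3@(4,4) p4@ESC -> at (4,4): 1 [p3], cum=1
Step 5: p0@ESC p1@ESC p2@ESC p3@ESC p4@ESC -> at (4,4): 0 [-], cum=1
Total visits = 1

Answer: 1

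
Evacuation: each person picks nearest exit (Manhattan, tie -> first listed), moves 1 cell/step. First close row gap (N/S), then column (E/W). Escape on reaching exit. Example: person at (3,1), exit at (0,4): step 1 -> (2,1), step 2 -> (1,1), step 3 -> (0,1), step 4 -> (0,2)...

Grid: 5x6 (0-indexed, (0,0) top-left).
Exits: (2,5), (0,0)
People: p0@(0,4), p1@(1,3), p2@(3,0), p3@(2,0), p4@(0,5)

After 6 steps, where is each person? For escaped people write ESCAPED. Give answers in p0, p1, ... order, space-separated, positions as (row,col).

Step 1: p0:(0,4)->(1,4) | p1:(1,3)->(2,3) | p2:(3,0)->(2,0) | p3:(2,0)->(1,0) | p4:(0,5)->(1,5)
Step 2: p0:(1,4)->(2,4) | p1:(2,3)->(2,4) | p2:(2,0)->(1,0) | p3:(1,0)->(0,0)->EXIT | p4:(1,5)->(2,5)->EXIT
Step 3: p0:(2,4)->(2,5)->EXIT | p1:(2,4)->(2,5)->EXIT | p2:(1,0)->(0,0)->EXIT | p3:escaped | p4:escaped

ESCAPED ESCAPED ESCAPED ESCAPED ESCAPED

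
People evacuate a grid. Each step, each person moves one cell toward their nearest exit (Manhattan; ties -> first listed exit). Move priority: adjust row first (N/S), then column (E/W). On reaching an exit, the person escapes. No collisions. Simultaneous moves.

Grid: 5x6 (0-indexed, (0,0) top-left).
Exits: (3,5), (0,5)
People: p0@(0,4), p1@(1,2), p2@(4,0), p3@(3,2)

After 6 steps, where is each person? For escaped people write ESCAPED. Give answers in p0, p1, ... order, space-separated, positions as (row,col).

Step 1: p0:(0,4)->(0,5)->EXIT | p1:(1,2)->(0,2) | p2:(4,0)->(3,0) | p3:(3,2)->(3,3)
Step 2: p0:escaped | p1:(0,2)->(0,3) | p2:(3,0)->(3,1) | p3:(3,3)->(3,4)
Step 3: p0:escaped | p1:(0,3)->(0,4) | p2:(3,1)->(3,2) | p3:(3,4)->(3,5)->EXIT
Step 4: p0:escaped | p1:(0,4)->(0,5)->EXIT | p2:(3,2)->(3,3) | p3:escaped
Step 5: p0:escaped | p1:escaped | p2:(3,3)->(3,4) | p3:escaped
Step 6: p0:escaped | p1:escaped | p2:(3,4)->(3,5)->EXIT | p3:escaped

ESCAPED ESCAPED ESCAPED ESCAPED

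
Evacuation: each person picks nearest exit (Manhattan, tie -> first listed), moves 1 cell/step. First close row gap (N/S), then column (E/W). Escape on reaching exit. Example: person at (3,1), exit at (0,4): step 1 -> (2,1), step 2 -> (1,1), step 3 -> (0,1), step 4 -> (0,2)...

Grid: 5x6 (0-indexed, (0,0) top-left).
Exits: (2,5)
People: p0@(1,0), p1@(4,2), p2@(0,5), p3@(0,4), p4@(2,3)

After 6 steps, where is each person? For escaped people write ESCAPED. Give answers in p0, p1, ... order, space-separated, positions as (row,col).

Step 1: p0:(1,0)->(2,0) | p1:(4,2)->(3,2) | p2:(0,5)->(1,5) | p3:(0,4)->(1,4) | p4:(2,3)->(2,4)
Step 2: p0:(2,0)->(2,1) | p1:(3,2)->(2,2) | p2:(1,5)->(2,5)->EXIT | p3:(1,4)->(2,4) | p4:(2,4)->(2,5)->EXIT
Step 3: p0:(2,1)->(2,2) | p1:(2,2)->(2,3) | p2:escaped | p3:(2,4)->(2,5)->EXIT | p4:escaped
Step 4: p0:(2,2)->(2,3) | p1:(2,3)->(2,4) | p2:escaped | p3:escaped | p4:escaped
Step 5: p0:(2,3)->(2,4) | p1:(2,4)->(2,5)->EXIT | p2:escaped | p3:escaped | p4:escaped
Step 6: p0:(2,4)->(2,5)->EXIT | p1:escaped | p2:escaped | p3:escaped | p4:escaped

ESCAPED ESCAPED ESCAPED ESCAPED ESCAPED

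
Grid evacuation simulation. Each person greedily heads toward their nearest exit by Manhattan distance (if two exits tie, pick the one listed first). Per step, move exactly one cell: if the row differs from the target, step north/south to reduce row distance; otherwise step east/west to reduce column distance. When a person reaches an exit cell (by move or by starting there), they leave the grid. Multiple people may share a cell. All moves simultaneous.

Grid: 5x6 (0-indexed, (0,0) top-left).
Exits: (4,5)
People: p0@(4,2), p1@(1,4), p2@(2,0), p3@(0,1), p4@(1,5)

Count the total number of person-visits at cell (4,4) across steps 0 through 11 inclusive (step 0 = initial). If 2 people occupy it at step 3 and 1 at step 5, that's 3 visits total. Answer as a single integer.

Answer: 4

Derivation:
Step 0: p0@(4,2) p1@(1,4) p2@(2,0) p3@(0,1) p4@(1,5) -> at (4,4): 0 [-], cum=0
Step 1: p0@(4,3) p1@(2,4) p2@(3,0) p3@(1,1) p4@(2,5) -> at (4,4): 0 [-], cum=0
Step 2: p0@(4,4) p1@(3,4) p2@(4,0) p3@(2,1) p4@(3,5) -> at (4,4): 1 [p0], cum=1
Step 3: p0@ESC p1@(4,4) p2@(4,1) p3@(3,1) p4@ESC -> at (4,4): 1 [p1], cum=2
Step 4: p0@ESC p1@ESC p2@(4,2) p3@(4,1) p4@ESC -> at (4,4): 0 [-], cum=2
Step 5: p0@ESC p1@ESC p2@(4,3) p3@(4,2) p4@ESC -> at (4,4): 0 [-], cum=2
Step 6: p0@ESC p1@ESC p2@(4,4) p3@(4,3) p4@ESC -> at (4,4): 1 [p2], cum=3
Step 7: p0@ESC p1@ESC p2@ESC p3@(4,4) p4@ESC -> at (4,4): 1 [p3], cum=4
Step 8: p0@ESC p1@ESC p2@ESC p3@ESC p4@ESC -> at (4,4): 0 [-], cum=4
Total visits = 4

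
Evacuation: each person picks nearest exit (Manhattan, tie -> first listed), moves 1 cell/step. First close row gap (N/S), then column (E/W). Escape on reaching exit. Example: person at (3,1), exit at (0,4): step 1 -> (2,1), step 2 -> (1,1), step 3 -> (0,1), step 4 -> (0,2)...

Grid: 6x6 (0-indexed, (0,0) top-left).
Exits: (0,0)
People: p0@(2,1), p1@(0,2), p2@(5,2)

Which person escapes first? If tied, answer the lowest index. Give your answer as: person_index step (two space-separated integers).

Step 1: p0:(2,1)->(1,1) | p1:(0,2)->(0,1) | p2:(5,2)->(4,2)
Step 2: p0:(1,1)->(0,1) | p1:(0,1)->(0,0)->EXIT | p2:(4,2)->(3,2)
Step 3: p0:(0,1)->(0,0)->EXIT | p1:escaped | p2:(3,2)->(2,2)
Step 4: p0:escaped | p1:escaped | p2:(2,2)->(1,2)
Step 5: p0:escaped | p1:escaped | p2:(1,2)->(0,2)
Step 6: p0:escaped | p1:escaped | p2:(0,2)->(0,1)
Step 7: p0:escaped | p1:escaped | p2:(0,1)->(0,0)->EXIT
Exit steps: [3, 2, 7]
First to escape: p1 at step 2

Answer: 1 2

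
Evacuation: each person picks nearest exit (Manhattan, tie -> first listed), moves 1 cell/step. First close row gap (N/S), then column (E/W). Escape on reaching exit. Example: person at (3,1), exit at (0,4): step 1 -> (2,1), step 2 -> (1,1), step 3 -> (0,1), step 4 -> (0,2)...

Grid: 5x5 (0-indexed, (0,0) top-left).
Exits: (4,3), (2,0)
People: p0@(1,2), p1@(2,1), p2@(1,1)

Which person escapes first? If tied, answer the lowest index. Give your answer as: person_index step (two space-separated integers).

Answer: 1 1

Derivation:
Step 1: p0:(1,2)->(2,2) | p1:(2,1)->(2,0)->EXIT | p2:(1,1)->(2,1)
Step 2: p0:(2,2)->(2,1) | p1:escaped | p2:(2,1)->(2,0)->EXIT
Step 3: p0:(2,1)->(2,0)->EXIT | p1:escaped | p2:escaped
Exit steps: [3, 1, 2]
First to escape: p1 at step 1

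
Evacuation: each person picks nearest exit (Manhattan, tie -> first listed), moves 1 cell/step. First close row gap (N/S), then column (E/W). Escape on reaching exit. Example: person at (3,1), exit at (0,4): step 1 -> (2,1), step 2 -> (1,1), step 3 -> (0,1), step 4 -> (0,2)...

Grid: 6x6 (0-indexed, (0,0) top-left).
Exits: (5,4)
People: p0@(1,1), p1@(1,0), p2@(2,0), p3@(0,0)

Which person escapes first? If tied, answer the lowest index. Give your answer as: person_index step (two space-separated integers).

Answer: 0 7

Derivation:
Step 1: p0:(1,1)->(2,1) | p1:(1,0)->(2,0) | p2:(2,0)->(3,0) | p3:(0,0)->(1,0)
Step 2: p0:(2,1)->(3,1) | p1:(2,0)->(3,0) | p2:(3,0)->(4,0) | p3:(1,0)->(2,0)
Step 3: p0:(3,1)->(4,1) | p1:(3,0)->(4,0) | p2:(4,0)->(5,0) | p3:(2,0)->(3,0)
Step 4: p0:(4,1)->(5,1) | p1:(4,0)->(5,0) | p2:(5,0)->(5,1) | p3:(3,0)->(4,0)
Step 5: p0:(5,1)->(5,2) | p1:(5,0)->(5,1) | p2:(5,1)->(5,2) | p3:(4,0)->(5,0)
Step 6: p0:(5,2)->(5,3) | p1:(5,1)->(5,2) | p2:(5,2)->(5,3) | p3:(5,0)->(5,1)
Step 7: p0:(5,3)->(5,4)->EXIT | p1:(5,2)->(5,3) | p2:(5,3)->(5,4)->EXIT | p3:(5,1)->(5,2)
Step 8: p0:escaped | p1:(5,3)->(5,4)->EXIT | p2:escaped | p3:(5,2)->(5,3)
Step 9: p0:escaped | p1:escaped | p2:escaped | p3:(5,3)->(5,4)->EXIT
Exit steps: [7, 8, 7, 9]
First to escape: p0 at step 7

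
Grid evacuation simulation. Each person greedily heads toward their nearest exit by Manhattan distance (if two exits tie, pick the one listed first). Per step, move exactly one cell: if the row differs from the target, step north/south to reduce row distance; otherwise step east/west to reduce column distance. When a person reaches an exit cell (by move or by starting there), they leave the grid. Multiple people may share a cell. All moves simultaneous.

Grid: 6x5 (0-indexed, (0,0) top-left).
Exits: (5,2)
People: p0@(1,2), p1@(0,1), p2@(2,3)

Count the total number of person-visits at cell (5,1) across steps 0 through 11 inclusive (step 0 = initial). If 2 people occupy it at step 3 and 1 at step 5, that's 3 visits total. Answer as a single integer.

Answer: 1

Derivation:
Step 0: p0@(1,2) p1@(0,1) p2@(2,3) -> at (5,1): 0 [-], cum=0
Step 1: p0@(2,2) p1@(1,1) p2@(3,3) -> at (5,1): 0 [-], cum=0
Step 2: p0@(3,2) p1@(2,1) p2@(4,3) -> at (5,1): 0 [-], cum=0
Step 3: p0@(4,2) p1@(3,1) p2@(5,3) -> at (5,1): 0 [-], cum=0
Step 4: p0@ESC p1@(4,1) p2@ESC -> at (5,1): 0 [-], cum=0
Step 5: p0@ESC p1@(5,1) p2@ESC -> at (5,1): 1 [p1], cum=1
Step 6: p0@ESC p1@ESC p2@ESC -> at (5,1): 0 [-], cum=1
Total visits = 1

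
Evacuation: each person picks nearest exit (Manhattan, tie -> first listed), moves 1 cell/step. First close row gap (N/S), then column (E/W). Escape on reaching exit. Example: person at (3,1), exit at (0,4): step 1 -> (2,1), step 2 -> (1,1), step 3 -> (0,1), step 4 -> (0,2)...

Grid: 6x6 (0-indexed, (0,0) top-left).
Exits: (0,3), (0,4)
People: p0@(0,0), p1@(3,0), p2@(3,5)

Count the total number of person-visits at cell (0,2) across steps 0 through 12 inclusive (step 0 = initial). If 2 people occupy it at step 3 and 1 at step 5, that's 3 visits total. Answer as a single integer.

Step 0: p0@(0,0) p1@(3,0) p2@(3,5) -> at (0,2): 0 [-], cum=0
Step 1: p0@(0,1) p1@(2,0) p2@(2,5) -> at (0,2): 0 [-], cum=0
Step 2: p0@(0,2) p1@(1,0) p2@(1,5) -> at (0,2): 1 [p0], cum=1
Step 3: p0@ESC p1@(0,0) p2@(0,5) -> at (0,2): 0 [-], cum=1
Step 4: p0@ESC p1@(0,1) p2@ESC -> at (0,2): 0 [-], cum=1
Step 5: p0@ESC p1@(0,2) p2@ESC -> at (0,2): 1 [p1], cum=2
Step 6: p0@ESC p1@ESC p2@ESC -> at (0,2): 0 [-], cum=2
Total visits = 2

Answer: 2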